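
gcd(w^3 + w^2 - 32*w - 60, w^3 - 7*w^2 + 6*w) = w - 6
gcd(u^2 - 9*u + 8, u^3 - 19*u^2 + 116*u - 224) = u - 8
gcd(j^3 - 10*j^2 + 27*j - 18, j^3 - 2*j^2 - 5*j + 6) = j^2 - 4*j + 3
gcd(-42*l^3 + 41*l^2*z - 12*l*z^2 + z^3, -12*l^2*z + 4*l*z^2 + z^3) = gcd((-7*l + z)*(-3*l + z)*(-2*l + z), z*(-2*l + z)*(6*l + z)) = -2*l + z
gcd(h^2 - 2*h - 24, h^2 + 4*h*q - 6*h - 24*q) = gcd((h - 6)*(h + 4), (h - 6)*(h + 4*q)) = h - 6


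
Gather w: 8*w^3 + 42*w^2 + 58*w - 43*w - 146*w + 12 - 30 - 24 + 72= 8*w^3 + 42*w^2 - 131*w + 30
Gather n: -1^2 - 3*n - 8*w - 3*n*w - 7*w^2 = n*(-3*w - 3) - 7*w^2 - 8*w - 1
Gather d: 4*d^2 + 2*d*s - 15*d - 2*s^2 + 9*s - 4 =4*d^2 + d*(2*s - 15) - 2*s^2 + 9*s - 4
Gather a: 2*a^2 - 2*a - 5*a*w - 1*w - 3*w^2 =2*a^2 + a*(-5*w - 2) - 3*w^2 - w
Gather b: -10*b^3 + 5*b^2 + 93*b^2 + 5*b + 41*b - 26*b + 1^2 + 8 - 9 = -10*b^3 + 98*b^2 + 20*b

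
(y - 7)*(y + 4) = y^2 - 3*y - 28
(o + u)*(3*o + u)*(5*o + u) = 15*o^3 + 23*o^2*u + 9*o*u^2 + u^3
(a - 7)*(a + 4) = a^2 - 3*a - 28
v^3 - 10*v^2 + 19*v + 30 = (v - 6)*(v - 5)*(v + 1)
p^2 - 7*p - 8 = (p - 8)*(p + 1)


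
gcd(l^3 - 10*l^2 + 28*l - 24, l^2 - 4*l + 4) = l^2 - 4*l + 4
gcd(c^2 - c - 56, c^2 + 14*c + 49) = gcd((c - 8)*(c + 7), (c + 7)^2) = c + 7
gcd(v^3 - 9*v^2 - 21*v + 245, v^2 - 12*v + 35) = v - 7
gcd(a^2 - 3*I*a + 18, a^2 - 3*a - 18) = 1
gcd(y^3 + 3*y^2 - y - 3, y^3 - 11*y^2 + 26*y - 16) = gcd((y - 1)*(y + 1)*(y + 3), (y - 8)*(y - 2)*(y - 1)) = y - 1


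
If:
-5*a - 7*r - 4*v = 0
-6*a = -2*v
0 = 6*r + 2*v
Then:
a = 0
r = 0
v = 0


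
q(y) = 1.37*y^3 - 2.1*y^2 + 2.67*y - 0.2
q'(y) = 4.11*y^2 - 4.2*y + 2.67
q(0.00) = -0.20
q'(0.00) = 2.67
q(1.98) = 7.49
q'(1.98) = 10.47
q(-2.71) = -50.12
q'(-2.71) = 44.24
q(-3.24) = -77.49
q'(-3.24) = 59.42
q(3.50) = 42.16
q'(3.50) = 38.32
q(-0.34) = -1.40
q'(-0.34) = 4.57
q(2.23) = 10.50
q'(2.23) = 13.74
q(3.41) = 38.81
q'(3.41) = 36.14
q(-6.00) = -387.74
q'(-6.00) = 175.83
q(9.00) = 852.46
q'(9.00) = 297.78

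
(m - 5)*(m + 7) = m^2 + 2*m - 35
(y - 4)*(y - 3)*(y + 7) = y^3 - 37*y + 84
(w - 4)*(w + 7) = w^2 + 3*w - 28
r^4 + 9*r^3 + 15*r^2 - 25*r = r*(r - 1)*(r + 5)^2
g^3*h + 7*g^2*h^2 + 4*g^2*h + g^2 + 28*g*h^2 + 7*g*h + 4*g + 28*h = (g + 4)*(g + 7*h)*(g*h + 1)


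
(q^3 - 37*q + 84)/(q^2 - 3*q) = q + 3 - 28/q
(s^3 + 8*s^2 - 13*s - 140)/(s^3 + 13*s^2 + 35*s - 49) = (s^2 + s - 20)/(s^2 + 6*s - 7)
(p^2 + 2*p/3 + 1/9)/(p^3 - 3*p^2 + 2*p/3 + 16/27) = 3*(3*p + 1)/(9*p^2 - 30*p + 16)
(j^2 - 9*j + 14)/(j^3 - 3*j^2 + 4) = (j - 7)/(j^2 - j - 2)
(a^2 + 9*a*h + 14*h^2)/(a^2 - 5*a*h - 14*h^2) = (a + 7*h)/(a - 7*h)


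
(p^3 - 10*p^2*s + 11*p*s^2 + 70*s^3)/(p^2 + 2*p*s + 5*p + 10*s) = (p^2 - 12*p*s + 35*s^2)/(p + 5)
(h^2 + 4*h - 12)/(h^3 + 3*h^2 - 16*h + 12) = 1/(h - 1)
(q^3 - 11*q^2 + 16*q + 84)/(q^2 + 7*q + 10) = (q^2 - 13*q + 42)/(q + 5)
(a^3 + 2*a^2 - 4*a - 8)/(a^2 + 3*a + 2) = (a^2 - 4)/(a + 1)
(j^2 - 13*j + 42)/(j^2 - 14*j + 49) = (j - 6)/(j - 7)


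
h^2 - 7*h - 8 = (h - 8)*(h + 1)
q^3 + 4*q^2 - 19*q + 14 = (q - 2)*(q - 1)*(q + 7)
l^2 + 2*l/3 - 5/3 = (l - 1)*(l + 5/3)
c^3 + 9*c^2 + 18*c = c*(c + 3)*(c + 6)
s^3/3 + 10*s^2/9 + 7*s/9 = s*(s/3 + 1/3)*(s + 7/3)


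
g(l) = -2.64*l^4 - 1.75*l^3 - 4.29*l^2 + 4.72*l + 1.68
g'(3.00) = -353.39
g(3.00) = -283.86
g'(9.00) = -8195.99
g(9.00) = -18900.12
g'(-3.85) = 562.56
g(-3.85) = -560.24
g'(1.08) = -23.97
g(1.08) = -4.02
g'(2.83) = -300.95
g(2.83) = -228.32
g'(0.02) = 4.55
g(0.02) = 1.77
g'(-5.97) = 2115.74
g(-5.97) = -3160.56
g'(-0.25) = 6.70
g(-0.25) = 0.25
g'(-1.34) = 32.20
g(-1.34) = -16.65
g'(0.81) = -11.29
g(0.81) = 0.62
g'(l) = -10.56*l^3 - 5.25*l^2 - 8.58*l + 4.72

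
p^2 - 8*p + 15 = (p - 5)*(p - 3)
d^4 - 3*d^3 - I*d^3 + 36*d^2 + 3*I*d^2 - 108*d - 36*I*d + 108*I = (d - 3)*(d - 6*I)*(d - I)*(d + 6*I)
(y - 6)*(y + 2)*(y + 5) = y^3 + y^2 - 32*y - 60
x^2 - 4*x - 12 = (x - 6)*(x + 2)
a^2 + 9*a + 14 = (a + 2)*(a + 7)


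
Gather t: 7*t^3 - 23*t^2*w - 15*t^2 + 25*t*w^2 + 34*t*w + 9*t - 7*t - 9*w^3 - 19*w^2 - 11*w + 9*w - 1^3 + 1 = 7*t^3 + t^2*(-23*w - 15) + t*(25*w^2 + 34*w + 2) - 9*w^3 - 19*w^2 - 2*w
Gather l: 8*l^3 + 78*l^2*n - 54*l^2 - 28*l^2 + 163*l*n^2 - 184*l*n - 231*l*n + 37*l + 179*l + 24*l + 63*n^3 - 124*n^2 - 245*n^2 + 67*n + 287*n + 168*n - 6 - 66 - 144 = 8*l^3 + l^2*(78*n - 82) + l*(163*n^2 - 415*n + 240) + 63*n^3 - 369*n^2 + 522*n - 216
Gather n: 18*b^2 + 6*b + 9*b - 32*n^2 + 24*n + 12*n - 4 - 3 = 18*b^2 + 15*b - 32*n^2 + 36*n - 7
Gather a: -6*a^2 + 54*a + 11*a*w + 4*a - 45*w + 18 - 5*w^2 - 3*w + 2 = -6*a^2 + a*(11*w + 58) - 5*w^2 - 48*w + 20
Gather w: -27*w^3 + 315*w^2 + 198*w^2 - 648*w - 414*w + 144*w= -27*w^3 + 513*w^2 - 918*w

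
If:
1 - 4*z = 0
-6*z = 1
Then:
No Solution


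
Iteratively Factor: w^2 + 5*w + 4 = (w + 1)*(w + 4)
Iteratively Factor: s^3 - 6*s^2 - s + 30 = (s + 2)*(s^2 - 8*s + 15) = (s - 3)*(s + 2)*(s - 5)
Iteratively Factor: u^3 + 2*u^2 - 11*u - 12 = (u - 3)*(u^2 + 5*u + 4) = (u - 3)*(u + 1)*(u + 4)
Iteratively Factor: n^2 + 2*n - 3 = (n - 1)*(n + 3)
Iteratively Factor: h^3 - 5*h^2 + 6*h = (h)*(h^2 - 5*h + 6) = h*(h - 3)*(h - 2)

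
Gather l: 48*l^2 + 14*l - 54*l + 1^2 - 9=48*l^2 - 40*l - 8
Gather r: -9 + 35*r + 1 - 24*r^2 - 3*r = -24*r^2 + 32*r - 8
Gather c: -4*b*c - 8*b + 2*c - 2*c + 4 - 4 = -4*b*c - 8*b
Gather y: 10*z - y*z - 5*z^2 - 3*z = -y*z - 5*z^2 + 7*z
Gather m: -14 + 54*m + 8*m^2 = 8*m^2 + 54*m - 14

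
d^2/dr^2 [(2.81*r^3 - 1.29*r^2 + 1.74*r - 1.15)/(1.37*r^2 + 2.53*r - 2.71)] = (-7.105427357601e-15*r^5 - 7.105427357601e-15*r^4 + 72.312582*r^3 - 157.284126*r^2 + 138.666024*r - 18.349134)/(2.571353*r^6 + 14.245671*r^5 + 11.048502*r^4 - 40.164509*r^3 - 21.855066*r^2 + 55.741719*r - 19.902511)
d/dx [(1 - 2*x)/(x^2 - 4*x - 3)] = 2*(x^2 - x + 5)/(x^4 - 8*x^3 + 10*x^2 + 24*x + 9)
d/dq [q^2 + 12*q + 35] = 2*q + 12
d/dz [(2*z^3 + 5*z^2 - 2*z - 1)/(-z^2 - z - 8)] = (-2*z^4 - 4*z^3 - 55*z^2 - 82*z + 15)/(z^4 + 2*z^3 + 17*z^2 + 16*z + 64)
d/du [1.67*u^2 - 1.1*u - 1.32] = 3.34*u - 1.1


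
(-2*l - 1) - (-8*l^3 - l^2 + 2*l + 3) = 8*l^3 + l^2 - 4*l - 4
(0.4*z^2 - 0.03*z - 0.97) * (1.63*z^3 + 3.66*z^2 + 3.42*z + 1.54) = 0.652*z^5 + 1.4151*z^4 - 0.3229*z^3 - 3.0368*z^2 - 3.3636*z - 1.4938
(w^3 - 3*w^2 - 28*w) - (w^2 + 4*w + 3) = w^3 - 4*w^2 - 32*w - 3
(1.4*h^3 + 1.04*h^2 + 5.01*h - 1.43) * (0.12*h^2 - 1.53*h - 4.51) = 0.168*h^5 - 2.0172*h^4 - 7.304*h^3 - 12.5273*h^2 - 20.4072*h + 6.4493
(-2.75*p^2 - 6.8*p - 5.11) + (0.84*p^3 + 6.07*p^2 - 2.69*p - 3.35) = 0.84*p^3 + 3.32*p^2 - 9.49*p - 8.46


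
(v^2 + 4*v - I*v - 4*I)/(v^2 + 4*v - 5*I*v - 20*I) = (v - I)/(v - 5*I)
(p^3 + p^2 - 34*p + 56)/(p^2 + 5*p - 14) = p - 4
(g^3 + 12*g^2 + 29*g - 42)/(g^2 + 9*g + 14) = (g^2 + 5*g - 6)/(g + 2)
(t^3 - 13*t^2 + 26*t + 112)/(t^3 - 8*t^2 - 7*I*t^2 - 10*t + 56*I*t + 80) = (t^2 - 5*t - 14)/(t^2 - 7*I*t - 10)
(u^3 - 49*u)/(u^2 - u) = (u^2 - 49)/(u - 1)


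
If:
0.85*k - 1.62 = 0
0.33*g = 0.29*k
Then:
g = 1.67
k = 1.91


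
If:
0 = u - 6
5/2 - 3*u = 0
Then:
No Solution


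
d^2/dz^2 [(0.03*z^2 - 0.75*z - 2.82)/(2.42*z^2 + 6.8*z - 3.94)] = (-9.77196*z^3 - 97.374024*z^2 - 321.34212*z - 353.826456)/(14.172488*z^6 + 119.47056*z^5 + 266.479752*z^4 - 74.58784*z^3 - 433.855464*z^2 + 316.68144*z - 61.162984)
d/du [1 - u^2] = -2*u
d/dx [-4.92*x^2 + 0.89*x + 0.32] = 0.89 - 9.84*x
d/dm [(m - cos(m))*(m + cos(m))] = 2*m + sin(2*m)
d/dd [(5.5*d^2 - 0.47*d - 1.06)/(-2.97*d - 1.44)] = (-16.335*d^2 - 15.84*d - 2.4714)/(8.8209*d^2 + 8.5536*d + 2.0736)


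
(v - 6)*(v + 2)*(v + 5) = v^3 + v^2 - 32*v - 60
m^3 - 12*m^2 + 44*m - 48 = (m - 6)*(m - 4)*(m - 2)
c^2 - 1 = (c - 1)*(c + 1)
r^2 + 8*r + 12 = (r + 2)*(r + 6)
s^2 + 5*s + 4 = (s + 1)*(s + 4)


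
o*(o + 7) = o^2 + 7*o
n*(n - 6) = n^2 - 6*n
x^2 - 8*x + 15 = (x - 5)*(x - 3)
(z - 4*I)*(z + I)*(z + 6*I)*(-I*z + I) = -I*z^4 + 3*z^3 + I*z^3 - 3*z^2 - 22*I*z^2 + 24*z + 22*I*z - 24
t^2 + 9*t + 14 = (t + 2)*(t + 7)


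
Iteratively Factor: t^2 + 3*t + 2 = (t + 2)*(t + 1)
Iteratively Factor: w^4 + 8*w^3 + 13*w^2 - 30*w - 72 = (w + 3)*(w^3 + 5*w^2 - 2*w - 24) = (w + 3)^2*(w^2 + 2*w - 8) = (w - 2)*(w + 3)^2*(w + 4)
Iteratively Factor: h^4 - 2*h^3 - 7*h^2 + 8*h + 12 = (h - 2)*(h^3 - 7*h - 6) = (h - 2)*(h + 2)*(h^2 - 2*h - 3) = (h - 2)*(h + 1)*(h + 2)*(h - 3)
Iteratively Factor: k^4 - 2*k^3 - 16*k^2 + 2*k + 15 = (k - 1)*(k^3 - k^2 - 17*k - 15) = (k - 5)*(k - 1)*(k^2 + 4*k + 3) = (k - 5)*(k - 1)*(k + 3)*(k + 1)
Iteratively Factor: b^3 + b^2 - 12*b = (b + 4)*(b^2 - 3*b) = b*(b + 4)*(b - 3)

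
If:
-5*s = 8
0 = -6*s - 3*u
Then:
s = -8/5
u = 16/5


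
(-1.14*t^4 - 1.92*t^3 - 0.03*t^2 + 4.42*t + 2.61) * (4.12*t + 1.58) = -4.6968*t^5 - 9.7116*t^4 - 3.1572*t^3 + 18.163*t^2 + 17.7368*t + 4.1238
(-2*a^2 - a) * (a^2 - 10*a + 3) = -2*a^4 + 19*a^3 + 4*a^2 - 3*a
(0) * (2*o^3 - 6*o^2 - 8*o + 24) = 0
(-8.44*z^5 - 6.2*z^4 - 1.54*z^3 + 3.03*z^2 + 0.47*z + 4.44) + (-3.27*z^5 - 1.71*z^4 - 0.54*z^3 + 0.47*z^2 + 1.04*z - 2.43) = -11.71*z^5 - 7.91*z^4 - 2.08*z^3 + 3.5*z^2 + 1.51*z + 2.01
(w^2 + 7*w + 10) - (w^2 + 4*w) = 3*w + 10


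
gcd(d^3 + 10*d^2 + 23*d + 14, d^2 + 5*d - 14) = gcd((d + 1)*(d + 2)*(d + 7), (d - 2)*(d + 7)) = d + 7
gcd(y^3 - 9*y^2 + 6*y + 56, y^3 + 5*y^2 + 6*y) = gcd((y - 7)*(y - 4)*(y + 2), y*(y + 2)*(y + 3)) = y + 2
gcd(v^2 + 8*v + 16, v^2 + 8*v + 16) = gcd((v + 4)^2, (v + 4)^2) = v^2 + 8*v + 16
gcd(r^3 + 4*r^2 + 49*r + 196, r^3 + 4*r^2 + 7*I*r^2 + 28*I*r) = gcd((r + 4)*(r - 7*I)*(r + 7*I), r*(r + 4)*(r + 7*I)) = r^2 + r*(4 + 7*I) + 28*I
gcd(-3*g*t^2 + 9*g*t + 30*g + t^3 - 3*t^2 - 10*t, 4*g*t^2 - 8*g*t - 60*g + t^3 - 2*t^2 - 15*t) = t - 5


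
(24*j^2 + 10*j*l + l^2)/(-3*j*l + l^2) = (-24*j^2 - 10*j*l - l^2)/(l*(3*j - l))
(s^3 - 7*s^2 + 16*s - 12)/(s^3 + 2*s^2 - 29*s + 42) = (s - 2)/(s + 7)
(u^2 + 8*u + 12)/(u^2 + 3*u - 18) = (u + 2)/(u - 3)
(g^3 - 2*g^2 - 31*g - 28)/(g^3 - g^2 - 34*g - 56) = (g + 1)/(g + 2)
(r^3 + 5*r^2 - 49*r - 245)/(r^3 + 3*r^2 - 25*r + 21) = (r^2 - 2*r - 35)/(r^2 - 4*r + 3)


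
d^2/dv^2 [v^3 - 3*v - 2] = 6*v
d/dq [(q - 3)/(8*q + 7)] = 31/(8*q + 7)^2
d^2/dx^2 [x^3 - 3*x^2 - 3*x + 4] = 6*x - 6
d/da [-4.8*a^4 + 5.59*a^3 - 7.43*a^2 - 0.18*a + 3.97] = -19.2*a^3 + 16.77*a^2 - 14.86*a - 0.18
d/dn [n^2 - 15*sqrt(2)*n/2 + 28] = 2*n - 15*sqrt(2)/2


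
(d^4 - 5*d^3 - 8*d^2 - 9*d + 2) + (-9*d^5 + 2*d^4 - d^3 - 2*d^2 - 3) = -9*d^5 + 3*d^4 - 6*d^3 - 10*d^2 - 9*d - 1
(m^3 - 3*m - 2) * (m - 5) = m^4 - 5*m^3 - 3*m^2 + 13*m + 10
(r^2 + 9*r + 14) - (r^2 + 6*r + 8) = 3*r + 6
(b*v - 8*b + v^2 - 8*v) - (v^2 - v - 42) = b*v - 8*b - 7*v + 42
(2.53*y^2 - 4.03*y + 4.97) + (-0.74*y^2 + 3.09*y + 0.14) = 1.79*y^2 - 0.94*y + 5.11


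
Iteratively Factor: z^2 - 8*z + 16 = (z - 4)*(z - 4)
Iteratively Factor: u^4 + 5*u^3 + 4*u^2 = (u + 1)*(u^3 + 4*u^2) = (u + 1)*(u + 4)*(u^2) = u*(u + 1)*(u + 4)*(u)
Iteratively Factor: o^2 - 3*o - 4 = (o - 4)*(o + 1)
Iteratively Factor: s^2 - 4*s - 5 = (s + 1)*(s - 5)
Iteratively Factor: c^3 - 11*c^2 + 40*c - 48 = (c - 4)*(c^2 - 7*c + 12) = (c - 4)^2*(c - 3)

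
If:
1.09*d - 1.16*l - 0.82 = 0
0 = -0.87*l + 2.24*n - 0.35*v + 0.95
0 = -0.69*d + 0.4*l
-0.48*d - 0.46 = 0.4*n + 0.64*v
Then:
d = -0.90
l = -1.55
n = -0.94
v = 0.55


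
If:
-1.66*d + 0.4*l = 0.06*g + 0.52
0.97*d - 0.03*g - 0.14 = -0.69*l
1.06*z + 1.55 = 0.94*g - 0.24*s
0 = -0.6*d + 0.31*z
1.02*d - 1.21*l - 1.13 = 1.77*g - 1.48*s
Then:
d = -0.24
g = 2.15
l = 0.63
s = 4.02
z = -0.46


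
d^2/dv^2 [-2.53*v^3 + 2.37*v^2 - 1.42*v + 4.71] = 4.74 - 15.18*v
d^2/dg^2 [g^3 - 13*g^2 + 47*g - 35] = 6*g - 26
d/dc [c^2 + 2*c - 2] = 2*c + 2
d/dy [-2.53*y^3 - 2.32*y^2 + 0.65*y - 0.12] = -7.59*y^2 - 4.64*y + 0.65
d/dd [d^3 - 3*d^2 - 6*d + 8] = 3*d^2 - 6*d - 6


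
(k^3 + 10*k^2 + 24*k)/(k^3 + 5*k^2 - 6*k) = (k + 4)/(k - 1)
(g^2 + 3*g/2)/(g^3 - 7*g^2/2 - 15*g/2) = 1/(g - 5)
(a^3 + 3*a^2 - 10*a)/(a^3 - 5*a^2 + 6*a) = (a + 5)/(a - 3)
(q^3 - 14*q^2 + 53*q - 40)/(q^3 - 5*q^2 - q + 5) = (q - 8)/(q + 1)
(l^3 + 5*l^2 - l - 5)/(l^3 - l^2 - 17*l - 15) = (l^2 + 4*l - 5)/(l^2 - 2*l - 15)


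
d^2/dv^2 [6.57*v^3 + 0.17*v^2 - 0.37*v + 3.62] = 39.42*v + 0.34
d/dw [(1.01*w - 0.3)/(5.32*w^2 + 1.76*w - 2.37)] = (-5.3732*w^2 + 3.192*w - 1.8657)/(28.3024*w^4 + 18.7264*w^3 - 22.1192*w^2 - 8.3424*w + 5.6169)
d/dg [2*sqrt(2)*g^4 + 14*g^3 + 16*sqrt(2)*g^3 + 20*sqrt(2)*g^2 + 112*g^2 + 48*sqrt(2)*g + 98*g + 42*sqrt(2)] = 8*sqrt(2)*g^3 + 42*g^2 + 48*sqrt(2)*g^2 + 40*sqrt(2)*g + 224*g + 48*sqrt(2) + 98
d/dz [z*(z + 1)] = 2*z + 1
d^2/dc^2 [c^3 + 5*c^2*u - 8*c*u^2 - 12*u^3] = 6*c + 10*u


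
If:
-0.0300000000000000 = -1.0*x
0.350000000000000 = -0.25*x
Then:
No Solution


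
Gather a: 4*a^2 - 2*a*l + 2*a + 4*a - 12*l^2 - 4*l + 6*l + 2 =4*a^2 + a*(6 - 2*l) - 12*l^2 + 2*l + 2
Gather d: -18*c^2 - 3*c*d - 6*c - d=-18*c^2 - 6*c + d*(-3*c - 1)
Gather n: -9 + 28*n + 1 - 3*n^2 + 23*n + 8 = -3*n^2 + 51*n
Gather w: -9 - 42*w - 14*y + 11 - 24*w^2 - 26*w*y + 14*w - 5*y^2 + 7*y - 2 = -24*w^2 + w*(-26*y - 28) - 5*y^2 - 7*y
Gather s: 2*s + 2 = 2*s + 2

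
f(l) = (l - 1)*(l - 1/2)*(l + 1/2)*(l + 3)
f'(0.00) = -0.50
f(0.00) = 0.75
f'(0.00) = -0.50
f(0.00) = 0.75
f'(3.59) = 238.57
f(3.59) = 215.71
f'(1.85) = 33.34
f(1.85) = 13.08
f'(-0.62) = 4.88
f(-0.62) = -0.52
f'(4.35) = 414.01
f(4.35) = 459.76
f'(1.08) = 4.52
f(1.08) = 0.30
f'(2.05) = 45.85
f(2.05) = 20.96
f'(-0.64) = 5.07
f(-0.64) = -0.62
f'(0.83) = 0.53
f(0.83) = -0.29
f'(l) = (l - 1)*(l - 1/2)*(l + 1/2) + (l - 1)*(l - 1/2)*(l + 3) + (l - 1)*(l + 1/2)*(l + 3) + (l - 1/2)*(l + 1/2)*(l + 3)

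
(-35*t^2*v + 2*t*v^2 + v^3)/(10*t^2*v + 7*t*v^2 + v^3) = (-35*t^2 + 2*t*v + v^2)/(10*t^2 + 7*t*v + v^2)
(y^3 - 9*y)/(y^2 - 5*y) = (y^2 - 9)/(y - 5)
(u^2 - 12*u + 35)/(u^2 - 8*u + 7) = (u - 5)/(u - 1)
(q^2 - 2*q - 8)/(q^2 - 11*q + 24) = (q^2 - 2*q - 8)/(q^2 - 11*q + 24)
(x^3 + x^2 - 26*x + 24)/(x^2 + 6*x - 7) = (x^2 + 2*x - 24)/(x + 7)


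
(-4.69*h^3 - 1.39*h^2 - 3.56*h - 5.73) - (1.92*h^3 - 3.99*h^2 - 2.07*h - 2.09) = -6.61*h^3 + 2.6*h^2 - 1.49*h - 3.64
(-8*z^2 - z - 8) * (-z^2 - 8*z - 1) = 8*z^4 + 65*z^3 + 24*z^2 + 65*z + 8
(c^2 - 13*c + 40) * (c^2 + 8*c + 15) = c^4 - 5*c^3 - 49*c^2 + 125*c + 600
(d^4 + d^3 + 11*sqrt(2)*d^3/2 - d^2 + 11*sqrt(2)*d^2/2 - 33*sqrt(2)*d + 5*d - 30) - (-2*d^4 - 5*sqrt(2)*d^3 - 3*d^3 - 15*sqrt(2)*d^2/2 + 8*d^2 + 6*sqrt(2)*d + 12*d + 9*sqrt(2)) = 3*d^4 + 4*d^3 + 21*sqrt(2)*d^3/2 - 9*d^2 + 13*sqrt(2)*d^2 - 39*sqrt(2)*d - 7*d - 30 - 9*sqrt(2)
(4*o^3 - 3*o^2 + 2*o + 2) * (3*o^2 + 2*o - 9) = 12*o^5 - o^4 - 36*o^3 + 37*o^2 - 14*o - 18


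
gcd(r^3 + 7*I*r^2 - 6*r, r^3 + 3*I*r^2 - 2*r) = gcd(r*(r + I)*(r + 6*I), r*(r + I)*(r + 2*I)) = r^2 + I*r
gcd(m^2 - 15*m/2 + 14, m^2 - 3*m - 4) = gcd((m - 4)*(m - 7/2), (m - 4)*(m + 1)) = m - 4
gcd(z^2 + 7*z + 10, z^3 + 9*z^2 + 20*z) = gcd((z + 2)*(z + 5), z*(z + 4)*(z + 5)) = z + 5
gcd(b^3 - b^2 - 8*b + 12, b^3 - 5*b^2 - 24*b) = b + 3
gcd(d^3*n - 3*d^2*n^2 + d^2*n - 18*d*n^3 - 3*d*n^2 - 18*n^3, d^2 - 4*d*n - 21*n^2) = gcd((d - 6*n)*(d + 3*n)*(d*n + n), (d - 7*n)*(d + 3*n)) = d + 3*n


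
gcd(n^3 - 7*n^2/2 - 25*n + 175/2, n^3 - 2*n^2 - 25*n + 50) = n^2 - 25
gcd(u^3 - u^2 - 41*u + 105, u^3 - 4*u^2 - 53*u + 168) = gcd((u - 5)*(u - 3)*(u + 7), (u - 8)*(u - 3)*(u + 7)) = u^2 + 4*u - 21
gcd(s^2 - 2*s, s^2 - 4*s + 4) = s - 2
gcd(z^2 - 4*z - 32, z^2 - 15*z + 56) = z - 8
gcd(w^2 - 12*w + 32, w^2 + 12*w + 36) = 1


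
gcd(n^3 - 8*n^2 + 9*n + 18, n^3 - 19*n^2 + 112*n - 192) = n - 3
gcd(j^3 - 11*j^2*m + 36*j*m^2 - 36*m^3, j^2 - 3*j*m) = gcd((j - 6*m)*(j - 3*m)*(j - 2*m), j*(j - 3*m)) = j - 3*m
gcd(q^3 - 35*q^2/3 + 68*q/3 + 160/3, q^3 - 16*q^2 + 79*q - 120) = q^2 - 13*q + 40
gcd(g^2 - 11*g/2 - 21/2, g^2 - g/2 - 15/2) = 1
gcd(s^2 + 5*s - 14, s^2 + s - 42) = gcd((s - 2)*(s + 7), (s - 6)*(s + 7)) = s + 7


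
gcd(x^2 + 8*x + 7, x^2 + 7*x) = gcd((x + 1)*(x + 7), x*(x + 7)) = x + 7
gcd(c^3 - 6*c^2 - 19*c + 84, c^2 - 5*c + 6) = c - 3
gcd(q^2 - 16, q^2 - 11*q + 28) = q - 4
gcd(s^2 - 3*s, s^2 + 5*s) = s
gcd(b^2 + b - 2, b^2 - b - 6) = b + 2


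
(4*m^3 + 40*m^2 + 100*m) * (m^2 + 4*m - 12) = 4*m^5 + 56*m^4 + 212*m^3 - 80*m^2 - 1200*m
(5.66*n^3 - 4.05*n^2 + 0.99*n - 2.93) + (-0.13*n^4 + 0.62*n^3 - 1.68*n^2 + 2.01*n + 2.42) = -0.13*n^4 + 6.28*n^3 - 5.73*n^2 + 3.0*n - 0.51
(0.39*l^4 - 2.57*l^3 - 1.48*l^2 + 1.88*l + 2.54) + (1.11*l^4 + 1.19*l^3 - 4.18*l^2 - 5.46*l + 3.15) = 1.5*l^4 - 1.38*l^3 - 5.66*l^2 - 3.58*l + 5.69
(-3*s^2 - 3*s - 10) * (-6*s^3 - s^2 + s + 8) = 18*s^5 + 21*s^4 + 60*s^3 - 17*s^2 - 34*s - 80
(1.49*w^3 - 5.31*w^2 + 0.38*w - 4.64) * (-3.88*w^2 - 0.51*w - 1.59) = -5.7812*w^5 + 19.8429*w^4 - 1.1354*w^3 + 26.2523*w^2 + 1.7622*w + 7.3776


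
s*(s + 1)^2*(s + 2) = s^4 + 4*s^3 + 5*s^2 + 2*s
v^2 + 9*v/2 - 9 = (v - 3/2)*(v + 6)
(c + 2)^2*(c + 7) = c^3 + 11*c^2 + 32*c + 28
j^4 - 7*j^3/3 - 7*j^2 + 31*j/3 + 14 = (j - 3)*(j - 7/3)*(j + 1)*(j + 2)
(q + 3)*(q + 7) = q^2 + 10*q + 21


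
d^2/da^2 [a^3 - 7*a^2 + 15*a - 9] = 6*a - 14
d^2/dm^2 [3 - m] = 0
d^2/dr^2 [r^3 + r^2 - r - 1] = 6*r + 2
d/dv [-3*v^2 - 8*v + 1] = -6*v - 8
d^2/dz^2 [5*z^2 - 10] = 10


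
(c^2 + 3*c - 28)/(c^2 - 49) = (c - 4)/(c - 7)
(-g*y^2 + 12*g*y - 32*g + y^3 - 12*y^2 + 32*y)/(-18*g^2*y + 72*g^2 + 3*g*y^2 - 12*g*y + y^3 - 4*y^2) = (-g*y + 8*g + y^2 - 8*y)/(-18*g^2 + 3*g*y + y^2)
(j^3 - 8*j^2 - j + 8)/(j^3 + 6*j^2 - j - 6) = (j - 8)/(j + 6)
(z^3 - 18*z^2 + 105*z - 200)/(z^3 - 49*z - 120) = (z^2 - 10*z + 25)/(z^2 + 8*z + 15)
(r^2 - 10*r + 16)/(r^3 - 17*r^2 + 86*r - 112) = 1/(r - 7)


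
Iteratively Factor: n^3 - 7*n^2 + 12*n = (n - 4)*(n^2 - 3*n) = (n - 4)*(n - 3)*(n)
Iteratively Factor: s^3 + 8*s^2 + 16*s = (s + 4)*(s^2 + 4*s) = s*(s + 4)*(s + 4)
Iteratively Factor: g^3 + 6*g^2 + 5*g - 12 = (g - 1)*(g^2 + 7*g + 12) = (g - 1)*(g + 4)*(g + 3)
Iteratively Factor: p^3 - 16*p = (p - 4)*(p^2 + 4*p) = (p - 4)*(p + 4)*(p)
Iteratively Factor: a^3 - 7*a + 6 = (a - 1)*(a^2 + a - 6) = (a - 1)*(a + 3)*(a - 2)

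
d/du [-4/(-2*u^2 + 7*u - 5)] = 4*(7 - 4*u)/(2*u^2 - 7*u + 5)^2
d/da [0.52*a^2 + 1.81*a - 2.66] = 1.04*a + 1.81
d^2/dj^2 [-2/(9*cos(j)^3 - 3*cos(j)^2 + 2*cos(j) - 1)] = 2*((-35*cos(j) + 24*cos(2*j) - 81*cos(3*j))*(9*cos(j)^3 - 3*cos(j)^2 + 2*cos(j) - 1)/4 - 2*(27*cos(j)^2 - 6*cos(j) + 2)^2*sin(j)^2)/(9*cos(j)^3 - 3*cos(j)^2 + 2*cos(j) - 1)^3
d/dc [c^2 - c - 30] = 2*c - 1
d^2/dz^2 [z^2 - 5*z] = 2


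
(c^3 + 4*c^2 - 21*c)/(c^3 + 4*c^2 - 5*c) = (c^2 + 4*c - 21)/(c^2 + 4*c - 5)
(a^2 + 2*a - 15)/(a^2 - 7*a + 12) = (a + 5)/(a - 4)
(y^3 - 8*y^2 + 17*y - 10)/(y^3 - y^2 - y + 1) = (y^2 - 7*y + 10)/(y^2 - 1)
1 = 1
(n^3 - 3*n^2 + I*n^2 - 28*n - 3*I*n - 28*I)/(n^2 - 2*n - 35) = (n^2 + n*(4 + I) + 4*I)/(n + 5)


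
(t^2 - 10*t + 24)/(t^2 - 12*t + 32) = (t - 6)/(t - 8)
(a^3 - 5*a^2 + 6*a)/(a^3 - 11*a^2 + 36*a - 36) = a/(a - 6)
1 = 1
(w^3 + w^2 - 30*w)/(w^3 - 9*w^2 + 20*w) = (w + 6)/(w - 4)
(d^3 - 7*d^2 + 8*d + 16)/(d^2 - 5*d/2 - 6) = 2*(d^2 - 3*d - 4)/(2*d + 3)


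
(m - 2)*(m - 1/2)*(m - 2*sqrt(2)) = m^3 - 2*sqrt(2)*m^2 - 5*m^2/2 + m + 5*sqrt(2)*m - 2*sqrt(2)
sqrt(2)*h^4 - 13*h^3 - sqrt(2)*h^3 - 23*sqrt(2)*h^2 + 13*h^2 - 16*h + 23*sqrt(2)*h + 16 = (h - 1)*(h - 8*sqrt(2))*(h + sqrt(2))*(sqrt(2)*h + 1)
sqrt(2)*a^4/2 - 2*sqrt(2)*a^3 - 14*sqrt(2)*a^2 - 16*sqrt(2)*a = a*(a - 8)*(a + 2)*(sqrt(2)*a/2 + sqrt(2))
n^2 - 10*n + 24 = (n - 6)*(n - 4)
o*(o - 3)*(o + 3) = o^3 - 9*o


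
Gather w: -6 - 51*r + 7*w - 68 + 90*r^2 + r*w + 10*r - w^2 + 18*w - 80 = 90*r^2 - 41*r - w^2 + w*(r + 25) - 154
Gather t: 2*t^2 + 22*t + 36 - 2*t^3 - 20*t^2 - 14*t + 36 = -2*t^3 - 18*t^2 + 8*t + 72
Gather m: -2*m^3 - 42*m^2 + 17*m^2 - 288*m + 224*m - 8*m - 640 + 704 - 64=-2*m^3 - 25*m^2 - 72*m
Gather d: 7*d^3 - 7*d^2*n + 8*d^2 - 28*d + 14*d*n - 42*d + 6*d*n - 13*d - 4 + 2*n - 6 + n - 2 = 7*d^3 + d^2*(8 - 7*n) + d*(20*n - 83) + 3*n - 12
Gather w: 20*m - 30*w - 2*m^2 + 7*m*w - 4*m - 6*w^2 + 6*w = -2*m^2 + 16*m - 6*w^2 + w*(7*m - 24)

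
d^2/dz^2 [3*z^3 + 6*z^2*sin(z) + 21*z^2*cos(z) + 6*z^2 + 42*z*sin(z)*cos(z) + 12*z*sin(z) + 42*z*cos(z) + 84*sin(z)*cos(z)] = -6*z^2*sin(z) - 21*z^2*cos(z) - 96*z*sin(z) - 84*z*sin(2*z) - 18*z*cos(z) + 18*z - 72*sin(z) - 168*sin(2*z) + 66*cos(z) + 84*cos(2*z) + 12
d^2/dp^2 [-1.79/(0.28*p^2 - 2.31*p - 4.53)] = (-0.280672*p^2 + 2.315544*p + 1.79*(0.56*p - 2.31)*(1.12*p - 4.62) + 4.540872)/(-0.28*p^2 + 2.31*p + 4.53)^3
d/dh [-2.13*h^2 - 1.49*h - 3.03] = -4.26*h - 1.49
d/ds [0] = 0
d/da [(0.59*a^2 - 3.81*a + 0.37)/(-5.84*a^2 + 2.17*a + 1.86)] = (-20.9701*a^2 + 6.5164*a - 7.8895)/(34.1056*a^4 - 25.3456*a^3 - 17.0159*a^2 + 8.0724*a + 3.4596)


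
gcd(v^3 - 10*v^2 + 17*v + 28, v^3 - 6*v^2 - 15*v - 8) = v + 1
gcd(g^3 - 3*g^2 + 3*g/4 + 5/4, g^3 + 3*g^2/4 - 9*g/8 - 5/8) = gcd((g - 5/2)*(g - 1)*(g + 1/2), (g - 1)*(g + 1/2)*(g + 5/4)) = g^2 - g/2 - 1/2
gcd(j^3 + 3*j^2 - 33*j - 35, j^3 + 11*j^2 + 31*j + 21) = j^2 + 8*j + 7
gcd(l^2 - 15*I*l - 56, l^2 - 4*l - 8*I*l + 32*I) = l - 8*I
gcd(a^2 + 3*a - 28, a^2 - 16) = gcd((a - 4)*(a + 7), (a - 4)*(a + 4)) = a - 4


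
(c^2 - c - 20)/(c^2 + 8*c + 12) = (c^2 - c - 20)/(c^2 + 8*c + 12)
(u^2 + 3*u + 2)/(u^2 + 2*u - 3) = (u^2 + 3*u + 2)/(u^2 + 2*u - 3)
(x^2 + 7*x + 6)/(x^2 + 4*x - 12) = (x + 1)/(x - 2)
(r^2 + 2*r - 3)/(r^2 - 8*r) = (r^2 + 2*r - 3)/(r*(r - 8))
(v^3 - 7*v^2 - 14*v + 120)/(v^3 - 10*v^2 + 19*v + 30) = (v + 4)/(v + 1)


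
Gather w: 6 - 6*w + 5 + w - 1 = 10 - 5*w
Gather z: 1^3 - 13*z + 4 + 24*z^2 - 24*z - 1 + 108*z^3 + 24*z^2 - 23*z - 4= 108*z^3 + 48*z^2 - 60*z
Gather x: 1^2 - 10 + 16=7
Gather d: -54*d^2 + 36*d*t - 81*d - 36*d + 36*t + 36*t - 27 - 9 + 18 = -54*d^2 + d*(36*t - 117) + 72*t - 18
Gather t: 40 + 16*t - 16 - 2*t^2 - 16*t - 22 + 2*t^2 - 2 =0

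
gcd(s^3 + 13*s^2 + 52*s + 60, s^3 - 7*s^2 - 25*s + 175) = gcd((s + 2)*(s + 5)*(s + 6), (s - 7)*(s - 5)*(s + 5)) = s + 5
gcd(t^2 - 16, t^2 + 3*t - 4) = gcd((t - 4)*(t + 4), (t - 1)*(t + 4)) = t + 4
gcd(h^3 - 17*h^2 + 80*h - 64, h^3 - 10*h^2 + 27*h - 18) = h - 1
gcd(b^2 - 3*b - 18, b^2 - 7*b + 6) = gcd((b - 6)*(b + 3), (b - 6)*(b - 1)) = b - 6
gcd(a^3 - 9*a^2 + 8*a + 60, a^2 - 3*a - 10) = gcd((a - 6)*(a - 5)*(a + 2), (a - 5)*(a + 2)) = a^2 - 3*a - 10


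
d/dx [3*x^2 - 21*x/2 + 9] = 6*x - 21/2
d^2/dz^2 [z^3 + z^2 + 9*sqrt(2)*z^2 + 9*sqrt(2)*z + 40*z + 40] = 6*z + 2 + 18*sqrt(2)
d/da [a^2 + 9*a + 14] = 2*a + 9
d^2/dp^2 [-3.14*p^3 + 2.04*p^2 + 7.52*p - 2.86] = 4.08 - 18.84*p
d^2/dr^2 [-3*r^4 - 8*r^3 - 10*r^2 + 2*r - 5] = -36*r^2 - 48*r - 20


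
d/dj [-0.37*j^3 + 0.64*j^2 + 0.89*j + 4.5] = -1.11*j^2 + 1.28*j + 0.89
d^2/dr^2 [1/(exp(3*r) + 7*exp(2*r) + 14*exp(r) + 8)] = (2*(3*exp(2*r) + 14*exp(r) + 14)^2*exp(r) - (9*exp(2*r) + 28*exp(r) + 14)*(exp(3*r) + 7*exp(2*r) + 14*exp(r) + 8))*exp(r)/(exp(3*r) + 7*exp(2*r) + 14*exp(r) + 8)^3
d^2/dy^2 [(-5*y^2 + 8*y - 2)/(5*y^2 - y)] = 2*(175*y^3 - 150*y^2 + 30*y - 2)/(y^3*(125*y^3 - 75*y^2 + 15*y - 1))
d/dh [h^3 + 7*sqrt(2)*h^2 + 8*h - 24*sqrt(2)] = 3*h^2 + 14*sqrt(2)*h + 8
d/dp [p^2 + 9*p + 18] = 2*p + 9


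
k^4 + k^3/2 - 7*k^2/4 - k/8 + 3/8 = (k - 1)*(k - 1/2)*(k + 1/2)*(k + 3/2)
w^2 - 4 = (w - 2)*(w + 2)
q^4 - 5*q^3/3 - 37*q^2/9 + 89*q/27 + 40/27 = (q - 8/3)*(q - 1)*(q + 1/3)*(q + 5/3)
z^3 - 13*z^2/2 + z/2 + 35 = (z - 5)*(z - 7/2)*(z + 2)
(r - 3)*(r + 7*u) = r^2 + 7*r*u - 3*r - 21*u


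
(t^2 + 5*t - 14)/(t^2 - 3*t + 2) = (t + 7)/(t - 1)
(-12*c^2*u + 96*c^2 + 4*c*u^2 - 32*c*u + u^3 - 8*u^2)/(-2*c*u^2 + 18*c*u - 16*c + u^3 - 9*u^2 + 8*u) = (6*c + u)/(u - 1)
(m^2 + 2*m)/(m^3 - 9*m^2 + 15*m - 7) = m*(m + 2)/(m^3 - 9*m^2 + 15*m - 7)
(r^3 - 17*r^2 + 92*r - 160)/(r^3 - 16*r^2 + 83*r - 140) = (r - 8)/(r - 7)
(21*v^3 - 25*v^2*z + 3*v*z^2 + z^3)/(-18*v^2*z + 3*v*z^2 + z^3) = (-7*v^2 + 6*v*z + z^2)/(z*(6*v + z))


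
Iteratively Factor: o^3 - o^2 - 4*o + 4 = (o - 1)*(o^2 - 4) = (o - 2)*(o - 1)*(o + 2)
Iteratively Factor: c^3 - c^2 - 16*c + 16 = (c - 4)*(c^2 + 3*c - 4) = (c - 4)*(c - 1)*(c + 4)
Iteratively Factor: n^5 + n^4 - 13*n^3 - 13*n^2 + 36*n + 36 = (n + 1)*(n^4 - 13*n^2 + 36) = (n + 1)*(n + 3)*(n^3 - 3*n^2 - 4*n + 12) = (n - 2)*(n + 1)*(n + 3)*(n^2 - n - 6) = (n - 3)*(n - 2)*(n + 1)*(n + 3)*(n + 2)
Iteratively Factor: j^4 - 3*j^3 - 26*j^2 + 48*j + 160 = (j - 5)*(j^3 + 2*j^2 - 16*j - 32) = (j - 5)*(j - 4)*(j^2 + 6*j + 8) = (j - 5)*(j - 4)*(j + 4)*(j + 2)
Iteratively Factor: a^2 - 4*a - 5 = (a - 5)*(a + 1)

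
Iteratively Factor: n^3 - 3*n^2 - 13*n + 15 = (n + 3)*(n^2 - 6*n + 5) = (n - 1)*(n + 3)*(n - 5)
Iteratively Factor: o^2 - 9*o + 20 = (o - 5)*(o - 4)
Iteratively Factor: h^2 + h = (h)*(h + 1)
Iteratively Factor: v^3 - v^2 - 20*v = (v)*(v^2 - v - 20) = v*(v + 4)*(v - 5)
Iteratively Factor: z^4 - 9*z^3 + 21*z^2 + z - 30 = (z - 3)*(z^3 - 6*z^2 + 3*z + 10) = (z - 5)*(z - 3)*(z^2 - z - 2) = (z - 5)*(z - 3)*(z + 1)*(z - 2)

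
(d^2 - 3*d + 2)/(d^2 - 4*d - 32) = (-d^2 + 3*d - 2)/(-d^2 + 4*d + 32)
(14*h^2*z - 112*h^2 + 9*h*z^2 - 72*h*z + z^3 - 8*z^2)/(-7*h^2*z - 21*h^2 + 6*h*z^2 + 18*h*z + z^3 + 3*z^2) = (2*h*z - 16*h + z^2 - 8*z)/(-h*z - 3*h + z^2 + 3*z)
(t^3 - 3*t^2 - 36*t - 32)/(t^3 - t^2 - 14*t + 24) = (t^2 - 7*t - 8)/(t^2 - 5*t + 6)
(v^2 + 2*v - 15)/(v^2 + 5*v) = (v - 3)/v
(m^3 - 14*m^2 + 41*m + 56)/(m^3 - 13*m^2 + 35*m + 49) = (m - 8)/(m - 7)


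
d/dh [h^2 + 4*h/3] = 2*h + 4/3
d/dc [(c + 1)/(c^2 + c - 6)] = (c^2 + c - (c + 1)*(2*c + 1) - 6)/(c^2 + c - 6)^2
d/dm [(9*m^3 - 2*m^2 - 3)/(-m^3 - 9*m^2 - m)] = (-83*m^4 - 18*m^3 - 7*m^2 - 54*m - 3)/(m^2*(m^4 + 18*m^3 + 83*m^2 + 18*m + 1))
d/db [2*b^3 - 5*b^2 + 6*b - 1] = 6*b^2 - 10*b + 6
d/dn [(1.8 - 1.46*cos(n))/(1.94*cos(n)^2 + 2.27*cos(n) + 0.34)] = (-2.8324*cos(n)^2 + 6.984*cos(n) + 4.5824)*sin(n)/(3.7636*cos(n)^4 + 8.8076*cos(n)^3 + 6.4721*cos(n)^2 + 1.5436*cos(n) + 0.1156)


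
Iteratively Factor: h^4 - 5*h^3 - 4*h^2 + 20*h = (h - 2)*(h^3 - 3*h^2 - 10*h) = h*(h - 2)*(h^2 - 3*h - 10) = h*(h - 5)*(h - 2)*(h + 2)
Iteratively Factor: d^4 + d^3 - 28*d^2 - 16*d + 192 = (d - 4)*(d^3 + 5*d^2 - 8*d - 48) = (d - 4)*(d + 4)*(d^2 + d - 12) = (d - 4)*(d - 3)*(d + 4)*(d + 4)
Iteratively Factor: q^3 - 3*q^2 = (q)*(q^2 - 3*q) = q*(q - 3)*(q)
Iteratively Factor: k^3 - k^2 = (k - 1)*(k^2) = k*(k - 1)*(k)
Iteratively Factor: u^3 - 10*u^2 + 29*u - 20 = (u - 5)*(u^2 - 5*u + 4) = (u - 5)*(u - 1)*(u - 4)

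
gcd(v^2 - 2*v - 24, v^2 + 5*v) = 1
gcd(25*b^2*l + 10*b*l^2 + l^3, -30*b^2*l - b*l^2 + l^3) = 5*b*l + l^2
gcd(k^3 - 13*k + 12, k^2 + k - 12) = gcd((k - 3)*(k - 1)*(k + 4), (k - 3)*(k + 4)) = k^2 + k - 12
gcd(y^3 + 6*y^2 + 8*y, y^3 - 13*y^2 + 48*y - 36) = 1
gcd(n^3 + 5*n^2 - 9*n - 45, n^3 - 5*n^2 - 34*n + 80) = n + 5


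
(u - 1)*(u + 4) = u^2 + 3*u - 4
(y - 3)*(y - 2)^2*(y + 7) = y^4 - 33*y^2 + 100*y - 84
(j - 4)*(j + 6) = j^2 + 2*j - 24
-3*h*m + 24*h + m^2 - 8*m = (-3*h + m)*(m - 8)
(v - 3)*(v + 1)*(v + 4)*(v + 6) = v^4 + 8*v^3 + v^2 - 78*v - 72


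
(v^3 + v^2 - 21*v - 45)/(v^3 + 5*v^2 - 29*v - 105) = (v + 3)/(v + 7)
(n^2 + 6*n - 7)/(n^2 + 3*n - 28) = (n - 1)/(n - 4)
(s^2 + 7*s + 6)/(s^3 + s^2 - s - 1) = (s + 6)/(s^2 - 1)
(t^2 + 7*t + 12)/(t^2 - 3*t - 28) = (t + 3)/(t - 7)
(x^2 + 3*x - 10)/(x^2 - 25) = (x - 2)/(x - 5)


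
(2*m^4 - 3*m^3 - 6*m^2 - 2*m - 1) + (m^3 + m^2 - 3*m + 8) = 2*m^4 - 2*m^3 - 5*m^2 - 5*m + 7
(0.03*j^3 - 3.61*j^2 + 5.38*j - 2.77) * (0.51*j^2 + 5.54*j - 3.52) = 0.0153*j^5 - 1.6749*j^4 - 17.3612*j^3 + 41.0997*j^2 - 34.2834*j + 9.7504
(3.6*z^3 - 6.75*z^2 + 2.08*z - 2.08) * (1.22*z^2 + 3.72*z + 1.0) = 4.392*z^5 + 5.157*z^4 - 18.9724*z^3 - 1.55*z^2 - 5.6576*z - 2.08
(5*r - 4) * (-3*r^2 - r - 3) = -15*r^3 + 7*r^2 - 11*r + 12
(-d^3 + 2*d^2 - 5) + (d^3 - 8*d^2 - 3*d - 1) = -6*d^2 - 3*d - 6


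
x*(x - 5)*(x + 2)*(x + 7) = x^4 + 4*x^3 - 31*x^2 - 70*x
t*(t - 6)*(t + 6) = t^3 - 36*t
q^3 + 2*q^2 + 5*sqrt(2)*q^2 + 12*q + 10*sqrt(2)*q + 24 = (q + 2)*(q + 2*sqrt(2))*(q + 3*sqrt(2))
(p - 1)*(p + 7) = p^2 + 6*p - 7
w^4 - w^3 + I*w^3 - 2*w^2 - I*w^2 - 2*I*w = w*(w - 2)*(w + 1)*(w + I)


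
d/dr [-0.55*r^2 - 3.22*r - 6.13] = -1.1*r - 3.22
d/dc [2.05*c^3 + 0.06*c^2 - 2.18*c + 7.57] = 6.15*c^2 + 0.12*c - 2.18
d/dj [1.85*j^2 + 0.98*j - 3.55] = 3.7*j + 0.98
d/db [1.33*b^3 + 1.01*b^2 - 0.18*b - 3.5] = 3.99*b^2 + 2.02*b - 0.18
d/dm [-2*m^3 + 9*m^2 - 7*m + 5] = -6*m^2 + 18*m - 7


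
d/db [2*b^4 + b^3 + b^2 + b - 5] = 8*b^3 + 3*b^2 + 2*b + 1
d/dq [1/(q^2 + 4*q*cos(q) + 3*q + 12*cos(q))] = (4*q*sin(q) - 2*q + 12*sin(q) - 4*cos(q) - 3)/((q + 3)^2*(q + 4*cos(q))^2)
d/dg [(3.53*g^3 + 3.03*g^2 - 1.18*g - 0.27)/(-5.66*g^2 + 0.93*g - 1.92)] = (-19.9798*g^4 + 6.5658*g^3 - 24.1937*g^2 - 14.6916*g + 2.5167)/(32.0356*g^4 - 10.5276*g^3 + 22.5993*g^2 - 3.5712*g + 3.6864)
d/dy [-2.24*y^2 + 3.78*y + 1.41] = 3.78 - 4.48*y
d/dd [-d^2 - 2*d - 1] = -2*d - 2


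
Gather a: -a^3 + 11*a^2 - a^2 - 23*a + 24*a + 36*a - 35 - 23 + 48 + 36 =-a^3 + 10*a^2 + 37*a + 26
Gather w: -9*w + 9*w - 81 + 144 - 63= 0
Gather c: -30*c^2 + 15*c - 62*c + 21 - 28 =-30*c^2 - 47*c - 7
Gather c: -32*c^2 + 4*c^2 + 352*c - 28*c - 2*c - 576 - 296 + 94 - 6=-28*c^2 + 322*c - 784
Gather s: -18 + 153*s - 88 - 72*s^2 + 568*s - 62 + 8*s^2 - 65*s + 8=-64*s^2 + 656*s - 160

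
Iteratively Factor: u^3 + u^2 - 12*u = (u + 4)*(u^2 - 3*u) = u*(u + 4)*(u - 3)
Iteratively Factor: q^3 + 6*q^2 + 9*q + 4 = (q + 4)*(q^2 + 2*q + 1) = (q + 1)*(q + 4)*(q + 1)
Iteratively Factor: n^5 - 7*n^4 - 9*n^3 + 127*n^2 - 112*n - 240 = (n + 4)*(n^4 - 11*n^3 + 35*n^2 - 13*n - 60) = (n - 5)*(n + 4)*(n^3 - 6*n^2 + 5*n + 12) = (n - 5)*(n - 4)*(n + 4)*(n^2 - 2*n - 3) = (n - 5)*(n - 4)*(n - 3)*(n + 4)*(n + 1)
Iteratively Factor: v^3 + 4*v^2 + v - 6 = (v - 1)*(v^2 + 5*v + 6) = (v - 1)*(v + 2)*(v + 3)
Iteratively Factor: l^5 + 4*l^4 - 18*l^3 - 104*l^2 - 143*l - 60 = (l - 5)*(l^4 + 9*l^3 + 27*l^2 + 31*l + 12) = (l - 5)*(l + 1)*(l^3 + 8*l^2 + 19*l + 12) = (l - 5)*(l + 1)*(l + 3)*(l^2 + 5*l + 4) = (l - 5)*(l + 1)*(l + 3)*(l + 4)*(l + 1)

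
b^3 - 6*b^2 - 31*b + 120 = (b - 8)*(b - 3)*(b + 5)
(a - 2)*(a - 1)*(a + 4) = a^3 + a^2 - 10*a + 8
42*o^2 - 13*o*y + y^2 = (-7*o + y)*(-6*o + y)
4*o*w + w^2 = w*(4*o + w)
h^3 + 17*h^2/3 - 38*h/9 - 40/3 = (h - 5/3)*(h + 4/3)*(h + 6)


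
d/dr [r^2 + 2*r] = 2*r + 2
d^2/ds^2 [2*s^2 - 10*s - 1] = 4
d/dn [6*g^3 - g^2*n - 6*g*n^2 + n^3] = -g^2 - 12*g*n + 3*n^2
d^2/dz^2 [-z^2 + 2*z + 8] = -2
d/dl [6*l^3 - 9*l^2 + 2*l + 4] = 18*l^2 - 18*l + 2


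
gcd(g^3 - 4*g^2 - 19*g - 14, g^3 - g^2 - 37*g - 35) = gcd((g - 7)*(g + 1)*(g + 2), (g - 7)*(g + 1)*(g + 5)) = g^2 - 6*g - 7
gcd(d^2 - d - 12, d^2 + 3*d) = d + 3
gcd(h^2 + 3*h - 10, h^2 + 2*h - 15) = h + 5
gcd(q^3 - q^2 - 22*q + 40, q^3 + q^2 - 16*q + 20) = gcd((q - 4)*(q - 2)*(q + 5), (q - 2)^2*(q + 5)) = q^2 + 3*q - 10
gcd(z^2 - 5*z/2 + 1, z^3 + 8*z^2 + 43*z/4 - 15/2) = z - 1/2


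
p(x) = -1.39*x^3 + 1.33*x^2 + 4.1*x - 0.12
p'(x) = -4.17*x^2 + 2.66*x + 4.1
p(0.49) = 2.04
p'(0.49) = 4.40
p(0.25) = 0.97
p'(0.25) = 4.50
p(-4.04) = 96.68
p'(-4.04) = -74.71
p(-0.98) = -1.55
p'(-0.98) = -2.51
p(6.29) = -267.62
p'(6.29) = -144.15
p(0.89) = 3.60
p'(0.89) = 3.16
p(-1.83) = 5.35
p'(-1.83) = -14.73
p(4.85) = -107.53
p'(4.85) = -81.09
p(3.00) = -13.38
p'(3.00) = -25.45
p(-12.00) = 2544.12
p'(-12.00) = -628.30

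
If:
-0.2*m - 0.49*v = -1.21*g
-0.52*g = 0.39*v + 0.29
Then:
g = -0.75*v - 0.557692307692308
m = -6.9875*v - 3.37403846153846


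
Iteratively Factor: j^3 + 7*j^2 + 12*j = (j + 4)*(j^2 + 3*j) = (j + 3)*(j + 4)*(j)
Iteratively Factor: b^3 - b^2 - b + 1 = (b + 1)*(b^2 - 2*b + 1) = (b - 1)*(b + 1)*(b - 1)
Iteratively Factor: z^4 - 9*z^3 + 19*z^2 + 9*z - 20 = (z - 5)*(z^3 - 4*z^2 - z + 4) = (z - 5)*(z + 1)*(z^2 - 5*z + 4) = (z - 5)*(z - 4)*(z + 1)*(z - 1)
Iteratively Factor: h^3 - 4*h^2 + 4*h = (h - 2)*(h^2 - 2*h) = (h - 2)^2*(h)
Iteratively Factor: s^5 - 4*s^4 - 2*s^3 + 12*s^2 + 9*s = (s - 3)*(s^4 - s^3 - 5*s^2 - 3*s) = (s - 3)*(s + 1)*(s^3 - 2*s^2 - 3*s) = s*(s - 3)*(s + 1)*(s^2 - 2*s - 3) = s*(s - 3)^2*(s + 1)*(s + 1)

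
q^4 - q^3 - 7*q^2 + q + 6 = (q - 3)*(q - 1)*(q + 1)*(q + 2)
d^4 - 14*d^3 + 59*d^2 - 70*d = d*(d - 7)*(d - 5)*(d - 2)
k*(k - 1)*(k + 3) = k^3 + 2*k^2 - 3*k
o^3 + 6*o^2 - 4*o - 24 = (o - 2)*(o + 2)*(o + 6)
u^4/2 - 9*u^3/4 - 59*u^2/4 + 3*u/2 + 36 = (u/2 + 1)*(u - 8)*(u - 3/2)*(u + 3)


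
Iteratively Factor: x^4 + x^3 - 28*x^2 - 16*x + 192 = (x - 3)*(x^3 + 4*x^2 - 16*x - 64) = (x - 4)*(x - 3)*(x^2 + 8*x + 16) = (x - 4)*(x - 3)*(x + 4)*(x + 4)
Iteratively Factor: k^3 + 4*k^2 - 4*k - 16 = (k + 2)*(k^2 + 2*k - 8) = (k + 2)*(k + 4)*(k - 2)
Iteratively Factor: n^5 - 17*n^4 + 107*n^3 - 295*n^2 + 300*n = (n - 5)*(n^4 - 12*n^3 + 47*n^2 - 60*n) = (n - 5)*(n - 3)*(n^3 - 9*n^2 + 20*n) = (n - 5)*(n - 4)*(n - 3)*(n^2 - 5*n) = n*(n - 5)*(n - 4)*(n - 3)*(n - 5)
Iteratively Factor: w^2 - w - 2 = (w - 2)*(w + 1)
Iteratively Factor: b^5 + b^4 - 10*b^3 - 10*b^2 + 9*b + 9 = (b + 1)*(b^4 - 10*b^2 + 9) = (b + 1)*(b + 3)*(b^3 - 3*b^2 - b + 3) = (b + 1)^2*(b + 3)*(b^2 - 4*b + 3) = (b - 3)*(b + 1)^2*(b + 3)*(b - 1)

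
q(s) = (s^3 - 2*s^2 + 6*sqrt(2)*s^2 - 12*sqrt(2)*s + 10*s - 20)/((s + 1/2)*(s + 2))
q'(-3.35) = 6.58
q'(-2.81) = 14.95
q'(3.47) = 1.90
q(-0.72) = 42.59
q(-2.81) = 15.29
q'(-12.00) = 1.15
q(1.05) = -4.02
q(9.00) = 11.21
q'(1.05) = 6.02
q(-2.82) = 15.14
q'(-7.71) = 1.44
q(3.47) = 3.49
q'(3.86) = 1.76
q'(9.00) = 1.18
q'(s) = (3*s^2 - 4*s + 12*sqrt(2)*s - 12*sqrt(2) + 10)/((s + 1/2)*(s + 2)) - (s^3 - 2*s^2 + 6*sqrt(2)*s^2 - 12*sqrt(2)*s + 10*s - 20)/((s + 1/2)*(s + 2)^2) - (s^3 - 2*s^2 + 6*sqrt(2)*s^2 - 12*sqrt(2)*s + 10*s - 20)/((s + 1/2)^2*(s + 2)) = 4*(s^4 + 5*s^3 - 12*s^2 + 27*sqrt(2)*s^2 + 12*sqrt(2)*s + 36*s - 12*sqrt(2) + 60)/(4*s^4 + 20*s^3 + 33*s^2 + 20*s + 4)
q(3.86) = 4.20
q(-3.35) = 10.02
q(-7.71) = -0.95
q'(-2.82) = 14.64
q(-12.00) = -6.35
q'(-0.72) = 212.70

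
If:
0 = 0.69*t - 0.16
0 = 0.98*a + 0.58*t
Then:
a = -0.14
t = 0.23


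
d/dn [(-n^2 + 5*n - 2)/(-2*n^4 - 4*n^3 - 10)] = (-n^2*(2*n + 3)*(n^2 - 5*n + 2) + (2*n - 5)*(n^4 + 2*n^3 + 5)/2)/(n^4 + 2*n^3 + 5)^2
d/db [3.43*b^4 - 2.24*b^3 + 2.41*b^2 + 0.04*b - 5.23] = 13.72*b^3 - 6.72*b^2 + 4.82*b + 0.04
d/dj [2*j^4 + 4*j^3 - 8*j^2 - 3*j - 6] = 8*j^3 + 12*j^2 - 16*j - 3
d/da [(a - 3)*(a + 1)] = 2*a - 2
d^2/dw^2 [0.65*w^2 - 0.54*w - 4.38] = 1.30000000000000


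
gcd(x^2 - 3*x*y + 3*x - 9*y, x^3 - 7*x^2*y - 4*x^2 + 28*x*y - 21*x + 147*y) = x + 3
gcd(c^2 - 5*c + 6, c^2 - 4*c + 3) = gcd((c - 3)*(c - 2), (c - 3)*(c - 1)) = c - 3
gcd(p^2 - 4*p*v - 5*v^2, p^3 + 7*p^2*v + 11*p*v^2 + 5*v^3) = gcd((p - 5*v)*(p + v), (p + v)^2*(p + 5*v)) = p + v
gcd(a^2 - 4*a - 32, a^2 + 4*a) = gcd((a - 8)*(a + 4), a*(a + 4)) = a + 4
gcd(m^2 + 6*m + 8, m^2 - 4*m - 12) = m + 2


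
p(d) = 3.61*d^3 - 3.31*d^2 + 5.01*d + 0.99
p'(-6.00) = 434.61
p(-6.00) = -927.99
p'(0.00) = 5.01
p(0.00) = 0.99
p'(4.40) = 185.55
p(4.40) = 266.47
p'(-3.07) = 127.41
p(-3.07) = -150.04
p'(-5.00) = 308.86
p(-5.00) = -558.06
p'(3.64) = 124.41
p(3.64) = 149.48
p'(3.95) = 147.84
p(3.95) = 191.62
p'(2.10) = 38.87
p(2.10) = 30.35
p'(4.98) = 240.63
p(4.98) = 389.71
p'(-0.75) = 16.07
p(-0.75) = -6.15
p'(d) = 10.83*d^2 - 6.62*d + 5.01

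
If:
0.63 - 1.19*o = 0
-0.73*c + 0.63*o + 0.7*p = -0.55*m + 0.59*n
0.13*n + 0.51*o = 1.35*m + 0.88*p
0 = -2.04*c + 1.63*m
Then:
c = 0.202201451289593 - 0.427233613293122*p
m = 0.253061939037282 - 0.534697282894459*p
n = 1.21660513917293*p + 0.551027828464082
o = 0.53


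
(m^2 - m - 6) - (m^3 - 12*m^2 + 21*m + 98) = -m^3 + 13*m^2 - 22*m - 104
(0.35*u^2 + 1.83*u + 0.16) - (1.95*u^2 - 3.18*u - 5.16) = -1.6*u^2 + 5.01*u + 5.32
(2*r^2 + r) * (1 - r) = -2*r^3 + r^2 + r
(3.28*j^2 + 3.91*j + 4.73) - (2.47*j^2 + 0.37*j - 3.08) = 0.81*j^2 + 3.54*j + 7.81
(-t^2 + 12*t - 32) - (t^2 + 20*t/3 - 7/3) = -2*t^2 + 16*t/3 - 89/3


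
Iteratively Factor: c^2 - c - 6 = (c + 2)*(c - 3)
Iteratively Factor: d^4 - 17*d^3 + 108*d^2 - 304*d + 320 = (d - 4)*(d^3 - 13*d^2 + 56*d - 80) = (d - 5)*(d - 4)*(d^2 - 8*d + 16) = (d - 5)*(d - 4)^2*(d - 4)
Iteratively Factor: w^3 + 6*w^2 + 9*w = (w + 3)*(w^2 + 3*w) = w*(w + 3)*(w + 3)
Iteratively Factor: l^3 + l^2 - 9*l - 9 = (l + 1)*(l^2 - 9) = (l - 3)*(l + 1)*(l + 3)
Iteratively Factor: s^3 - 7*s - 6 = (s + 1)*(s^2 - s - 6) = (s - 3)*(s + 1)*(s + 2)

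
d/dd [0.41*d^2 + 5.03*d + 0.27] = 0.82*d + 5.03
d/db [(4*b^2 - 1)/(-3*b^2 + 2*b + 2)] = 2*(4*b^2 + 5*b + 1)/(9*b^4 - 12*b^3 - 8*b^2 + 8*b + 4)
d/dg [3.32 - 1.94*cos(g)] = 1.94*sin(g)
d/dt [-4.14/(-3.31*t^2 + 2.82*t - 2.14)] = (11.6748 - 27.4068*t)/(3.31*t^2 - 2.82*t + 2.14)^2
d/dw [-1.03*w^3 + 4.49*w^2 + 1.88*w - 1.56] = -3.09*w^2 + 8.98*w + 1.88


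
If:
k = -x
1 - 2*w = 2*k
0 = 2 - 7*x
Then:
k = -2/7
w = 11/14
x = 2/7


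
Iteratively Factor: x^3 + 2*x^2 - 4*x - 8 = (x + 2)*(x^2 - 4) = (x - 2)*(x + 2)*(x + 2)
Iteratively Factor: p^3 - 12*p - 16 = (p + 2)*(p^2 - 2*p - 8) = (p - 4)*(p + 2)*(p + 2)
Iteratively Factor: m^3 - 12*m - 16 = (m + 2)*(m^2 - 2*m - 8) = (m + 2)^2*(m - 4)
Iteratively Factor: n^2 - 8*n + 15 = (n - 5)*(n - 3)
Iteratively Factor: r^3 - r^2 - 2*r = (r)*(r^2 - r - 2) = r*(r + 1)*(r - 2)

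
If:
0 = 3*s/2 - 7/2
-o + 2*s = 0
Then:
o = 14/3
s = 7/3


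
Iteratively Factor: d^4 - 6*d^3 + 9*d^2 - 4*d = (d - 1)*(d^3 - 5*d^2 + 4*d) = (d - 4)*(d - 1)*(d^2 - d) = d*(d - 4)*(d - 1)*(d - 1)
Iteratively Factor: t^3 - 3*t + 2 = (t - 1)*(t^2 + t - 2) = (t - 1)^2*(t + 2)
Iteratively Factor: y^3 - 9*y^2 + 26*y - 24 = (y - 2)*(y^2 - 7*y + 12) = (y - 4)*(y - 2)*(y - 3)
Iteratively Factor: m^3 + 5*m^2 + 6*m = (m + 2)*(m^2 + 3*m) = (m + 2)*(m + 3)*(m)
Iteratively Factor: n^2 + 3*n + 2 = (n + 2)*(n + 1)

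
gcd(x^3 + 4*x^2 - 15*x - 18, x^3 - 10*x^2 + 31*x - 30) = x - 3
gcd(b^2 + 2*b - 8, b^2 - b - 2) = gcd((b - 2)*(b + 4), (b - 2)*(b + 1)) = b - 2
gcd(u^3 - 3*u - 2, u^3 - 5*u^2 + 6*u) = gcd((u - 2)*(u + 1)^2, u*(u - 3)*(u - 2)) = u - 2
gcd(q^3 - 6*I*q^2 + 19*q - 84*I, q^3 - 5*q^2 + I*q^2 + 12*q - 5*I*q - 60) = q^2 + I*q + 12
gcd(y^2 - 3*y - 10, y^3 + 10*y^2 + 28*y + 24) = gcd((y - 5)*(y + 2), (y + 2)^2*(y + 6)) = y + 2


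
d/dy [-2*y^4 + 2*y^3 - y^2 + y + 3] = -8*y^3 + 6*y^2 - 2*y + 1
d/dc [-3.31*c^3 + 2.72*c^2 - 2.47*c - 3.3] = -9.93*c^2 + 5.44*c - 2.47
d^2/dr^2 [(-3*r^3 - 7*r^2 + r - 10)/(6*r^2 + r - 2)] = 6*(13*r^3 - 438*r^2 - 60*r - 52)/(216*r^6 + 108*r^5 - 198*r^4 - 71*r^3 + 66*r^2 + 12*r - 8)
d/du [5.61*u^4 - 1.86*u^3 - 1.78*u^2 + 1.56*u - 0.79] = 22.44*u^3 - 5.58*u^2 - 3.56*u + 1.56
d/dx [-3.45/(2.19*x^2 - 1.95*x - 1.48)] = (15.111*x - 6.7275)/(-2.19*x^2 + 1.95*x + 1.48)^2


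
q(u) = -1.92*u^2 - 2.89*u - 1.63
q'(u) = -3.84*u - 2.89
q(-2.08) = -3.93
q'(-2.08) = 5.10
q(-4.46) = -26.93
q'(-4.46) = 14.24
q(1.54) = -10.63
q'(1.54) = -8.80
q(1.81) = -13.15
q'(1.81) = -9.84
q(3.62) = -37.25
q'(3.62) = -16.79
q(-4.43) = -26.51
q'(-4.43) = 14.12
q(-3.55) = -15.57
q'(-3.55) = 10.74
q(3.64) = -37.59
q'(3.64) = -16.87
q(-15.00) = -390.28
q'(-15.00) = 54.71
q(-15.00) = -390.28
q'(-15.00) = 54.71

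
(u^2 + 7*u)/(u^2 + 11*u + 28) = u/(u + 4)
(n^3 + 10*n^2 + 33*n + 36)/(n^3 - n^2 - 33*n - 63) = (n + 4)/(n - 7)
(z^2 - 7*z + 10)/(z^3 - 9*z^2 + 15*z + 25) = (z - 2)/(z^2 - 4*z - 5)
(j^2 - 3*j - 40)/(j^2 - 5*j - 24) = (j + 5)/(j + 3)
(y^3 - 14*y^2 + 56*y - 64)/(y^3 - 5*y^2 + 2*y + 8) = (y - 8)/(y + 1)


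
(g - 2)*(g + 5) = g^2 + 3*g - 10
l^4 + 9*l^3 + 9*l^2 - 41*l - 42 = (l - 2)*(l + 1)*(l + 3)*(l + 7)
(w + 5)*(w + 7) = w^2 + 12*w + 35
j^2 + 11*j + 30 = (j + 5)*(j + 6)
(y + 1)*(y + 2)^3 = y^4 + 7*y^3 + 18*y^2 + 20*y + 8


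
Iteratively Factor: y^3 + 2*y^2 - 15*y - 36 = (y + 3)*(y^2 - y - 12) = (y + 3)^2*(y - 4)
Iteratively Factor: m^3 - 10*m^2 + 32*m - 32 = (m - 2)*(m^2 - 8*m + 16) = (m - 4)*(m - 2)*(m - 4)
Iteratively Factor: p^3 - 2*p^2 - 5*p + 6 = (p + 2)*(p^2 - 4*p + 3) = (p - 3)*(p + 2)*(p - 1)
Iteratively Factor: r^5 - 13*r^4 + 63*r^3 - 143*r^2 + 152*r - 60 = (r - 3)*(r^4 - 10*r^3 + 33*r^2 - 44*r + 20) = (r - 3)*(r - 2)*(r^3 - 8*r^2 + 17*r - 10) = (r - 3)*(r - 2)^2*(r^2 - 6*r + 5) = (r - 3)*(r - 2)^2*(r - 1)*(r - 5)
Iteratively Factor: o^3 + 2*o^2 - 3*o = (o + 3)*(o^2 - o) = (o - 1)*(o + 3)*(o)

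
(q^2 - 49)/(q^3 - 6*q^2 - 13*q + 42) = (q + 7)/(q^2 + q - 6)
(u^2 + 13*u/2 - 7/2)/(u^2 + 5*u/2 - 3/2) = (u + 7)/(u + 3)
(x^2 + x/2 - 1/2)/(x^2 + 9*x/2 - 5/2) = (x + 1)/(x + 5)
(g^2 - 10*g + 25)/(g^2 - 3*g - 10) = (g - 5)/(g + 2)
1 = 1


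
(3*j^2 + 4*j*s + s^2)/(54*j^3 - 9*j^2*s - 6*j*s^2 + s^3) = (j + s)/(18*j^2 - 9*j*s + s^2)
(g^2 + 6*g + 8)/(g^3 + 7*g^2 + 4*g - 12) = (g + 4)/(g^2 + 5*g - 6)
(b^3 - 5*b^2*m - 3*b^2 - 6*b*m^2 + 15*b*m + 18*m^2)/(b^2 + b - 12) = (b^2 - 5*b*m - 6*m^2)/(b + 4)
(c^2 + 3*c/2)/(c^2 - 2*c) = (c + 3/2)/(c - 2)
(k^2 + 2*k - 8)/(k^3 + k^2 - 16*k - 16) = (k - 2)/(k^2 - 3*k - 4)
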